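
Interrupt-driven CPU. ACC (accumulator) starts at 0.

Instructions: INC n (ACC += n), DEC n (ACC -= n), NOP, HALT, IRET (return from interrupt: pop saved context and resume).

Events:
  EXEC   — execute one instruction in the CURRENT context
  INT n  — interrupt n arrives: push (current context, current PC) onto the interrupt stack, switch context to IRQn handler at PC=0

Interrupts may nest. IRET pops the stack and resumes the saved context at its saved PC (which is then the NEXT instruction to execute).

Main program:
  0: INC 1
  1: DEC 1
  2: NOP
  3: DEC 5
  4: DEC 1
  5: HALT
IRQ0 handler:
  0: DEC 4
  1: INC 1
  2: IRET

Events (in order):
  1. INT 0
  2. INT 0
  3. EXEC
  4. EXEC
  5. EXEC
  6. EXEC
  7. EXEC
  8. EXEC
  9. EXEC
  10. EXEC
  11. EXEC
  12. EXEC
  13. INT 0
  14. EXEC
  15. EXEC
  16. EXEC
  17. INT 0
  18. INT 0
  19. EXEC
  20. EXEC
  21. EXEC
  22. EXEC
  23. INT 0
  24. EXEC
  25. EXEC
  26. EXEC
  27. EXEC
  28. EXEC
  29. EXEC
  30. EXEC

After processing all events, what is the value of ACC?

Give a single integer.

Answer: -24

Derivation:
Event 1 (INT 0): INT 0 arrives: push (MAIN, PC=0), enter IRQ0 at PC=0 (depth now 1)
Event 2 (INT 0): INT 0 arrives: push (IRQ0, PC=0), enter IRQ0 at PC=0 (depth now 2)
Event 3 (EXEC): [IRQ0] PC=0: DEC 4 -> ACC=-4
Event 4 (EXEC): [IRQ0] PC=1: INC 1 -> ACC=-3
Event 5 (EXEC): [IRQ0] PC=2: IRET -> resume IRQ0 at PC=0 (depth now 1)
Event 6 (EXEC): [IRQ0] PC=0: DEC 4 -> ACC=-7
Event 7 (EXEC): [IRQ0] PC=1: INC 1 -> ACC=-6
Event 8 (EXEC): [IRQ0] PC=2: IRET -> resume MAIN at PC=0 (depth now 0)
Event 9 (EXEC): [MAIN] PC=0: INC 1 -> ACC=-5
Event 10 (EXEC): [MAIN] PC=1: DEC 1 -> ACC=-6
Event 11 (EXEC): [MAIN] PC=2: NOP
Event 12 (EXEC): [MAIN] PC=3: DEC 5 -> ACC=-11
Event 13 (INT 0): INT 0 arrives: push (MAIN, PC=4), enter IRQ0 at PC=0 (depth now 1)
Event 14 (EXEC): [IRQ0] PC=0: DEC 4 -> ACC=-15
Event 15 (EXEC): [IRQ0] PC=1: INC 1 -> ACC=-14
Event 16 (EXEC): [IRQ0] PC=2: IRET -> resume MAIN at PC=4 (depth now 0)
Event 17 (INT 0): INT 0 arrives: push (MAIN, PC=4), enter IRQ0 at PC=0 (depth now 1)
Event 18 (INT 0): INT 0 arrives: push (IRQ0, PC=0), enter IRQ0 at PC=0 (depth now 2)
Event 19 (EXEC): [IRQ0] PC=0: DEC 4 -> ACC=-18
Event 20 (EXEC): [IRQ0] PC=1: INC 1 -> ACC=-17
Event 21 (EXEC): [IRQ0] PC=2: IRET -> resume IRQ0 at PC=0 (depth now 1)
Event 22 (EXEC): [IRQ0] PC=0: DEC 4 -> ACC=-21
Event 23 (INT 0): INT 0 arrives: push (IRQ0, PC=1), enter IRQ0 at PC=0 (depth now 2)
Event 24 (EXEC): [IRQ0] PC=0: DEC 4 -> ACC=-25
Event 25 (EXEC): [IRQ0] PC=1: INC 1 -> ACC=-24
Event 26 (EXEC): [IRQ0] PC=2: IRET -> resume IRQ0 at PC=1 (depth now 1)
Event 27 (EXEC): [IRQ0] PC=1: INC 1 -> ACC=-23
Event 28 (EXEC): [IRQ0] PC=2: IRET -> resume MAIN at PC=4 (depth now 0)
Event 29 (EXEC): [MAIN] PC=4: DEC 1 -> ACC=-24
Event 30 (EXEC): [MAIN] PC=5: HALT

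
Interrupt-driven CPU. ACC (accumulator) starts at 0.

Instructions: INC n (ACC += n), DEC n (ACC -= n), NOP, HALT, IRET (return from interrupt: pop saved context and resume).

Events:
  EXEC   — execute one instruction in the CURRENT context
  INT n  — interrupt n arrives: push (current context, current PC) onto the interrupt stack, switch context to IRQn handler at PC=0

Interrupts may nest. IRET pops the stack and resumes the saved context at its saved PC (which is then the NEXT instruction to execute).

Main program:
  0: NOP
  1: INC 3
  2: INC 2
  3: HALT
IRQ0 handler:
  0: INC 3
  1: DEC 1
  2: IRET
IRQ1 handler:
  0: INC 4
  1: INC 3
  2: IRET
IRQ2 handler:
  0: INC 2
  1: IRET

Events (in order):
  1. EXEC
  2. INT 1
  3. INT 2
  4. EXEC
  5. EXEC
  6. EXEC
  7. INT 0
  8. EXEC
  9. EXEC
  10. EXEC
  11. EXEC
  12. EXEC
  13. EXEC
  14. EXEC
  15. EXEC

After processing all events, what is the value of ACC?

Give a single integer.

Event 1 (EXEC): [MAIN] PC=0: NOP
Event 2 (INT 1): INT 1 arrives: push (MAIN, PC=1), enter IRQ1 at PC=0 (depth now 1)
Event 3 (INT 2): INT 2 arrives: push (IRQ1, PC=0), enter IRQ2 at PC=0 (depth now 2)
Event 4 (EXEC): [IRQ2] PC=0: INC 2 -> ACC=2
Event 5 (EXEC): [IRQ2] PC=1: IRET -> resume IRQ1 at PC=0 (depth now 1)
Event 6 (EXEC): [IRQ1] PC=0: INC 4 -> ACC=6
Event 7 (INT 0): INT 0 arrives: push (IRQ1, PC=1), enter IRQ0 at PC=0 (depth now 2)
Event 8 (EXEC): [IRQ0] PC=0: INC 3 -> ACC=9
Event 9 (EXEC): [IRQ0] PC=1: DEC 1 -> ACC=8
Event 10 (EXEC): [IRQ0] PC=2: IRET -> resume IRQ1 at PC=1 (depth now 1)
Event 11 (EXEC): [IRQ1] PC=1: INC 3 -> ACC=11
Event 12 (EXEC): [IRQ1] PC=2: IRET -> resume MAIN at PC=1 (depth now 0)
Event 13 (EXEC): [MAIN] PC=1: INC 3 -> ACC=14
Event 14 (EXEC): [MAIN] PC=2: INC 2 -> ACC=16
Event 15 (EXEC): [MAIN] PC=3: HALT

Answer: 16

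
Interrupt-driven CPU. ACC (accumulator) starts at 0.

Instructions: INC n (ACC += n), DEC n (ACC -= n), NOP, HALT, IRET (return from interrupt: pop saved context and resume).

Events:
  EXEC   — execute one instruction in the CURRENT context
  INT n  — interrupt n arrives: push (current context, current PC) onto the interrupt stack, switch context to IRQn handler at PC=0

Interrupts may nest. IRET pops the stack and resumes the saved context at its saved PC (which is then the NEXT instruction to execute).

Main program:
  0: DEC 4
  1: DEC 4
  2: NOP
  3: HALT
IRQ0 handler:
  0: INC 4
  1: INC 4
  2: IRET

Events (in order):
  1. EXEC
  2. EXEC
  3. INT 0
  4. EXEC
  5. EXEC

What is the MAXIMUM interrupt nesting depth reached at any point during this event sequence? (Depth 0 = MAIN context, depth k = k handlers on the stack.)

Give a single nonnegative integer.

Answer: 1

Derivation:
Event 1 (EXEC): [MAIN] PC=0: DEC 4 -> ACC=-4 [depth=0]
Event 2 (EXEC): [MAIN] PC=1: DEC 4 -> ACC=-8 [depth=0]
Event 3 (INT 0): INT 0 arrives: push (MAIN, PC=2), enter IRQ0 at PC=0 (depth now 1) [depth=1]
Event 4 (EXEC): [IRQ0] PC=0: INC 4 -> ACC=-4 [depth=1]
Event 5 (EXEC): [IRQ0] PC=1: INC 4 -> ACC=0 [depth=1]
Max depth observed: 1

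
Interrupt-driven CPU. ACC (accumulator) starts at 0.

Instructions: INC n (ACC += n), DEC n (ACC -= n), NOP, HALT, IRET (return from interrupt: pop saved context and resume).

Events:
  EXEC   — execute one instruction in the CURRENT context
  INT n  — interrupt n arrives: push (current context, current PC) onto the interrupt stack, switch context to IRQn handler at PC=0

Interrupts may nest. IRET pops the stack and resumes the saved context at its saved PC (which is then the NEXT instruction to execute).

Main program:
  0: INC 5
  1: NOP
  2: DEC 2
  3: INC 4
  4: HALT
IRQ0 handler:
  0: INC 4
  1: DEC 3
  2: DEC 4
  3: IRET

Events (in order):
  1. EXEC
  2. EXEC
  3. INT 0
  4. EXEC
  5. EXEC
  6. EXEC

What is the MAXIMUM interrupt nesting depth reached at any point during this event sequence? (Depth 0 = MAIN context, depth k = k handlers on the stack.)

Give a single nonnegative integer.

Answer: 1

Derivation:
Event 1 (EXEC): [MAIN] PC=0: INC 5 -> ACC=5 [depth=0]
Event 2 (EXEC): [MAIN] PC=1: NOP [depth=0]
Event 3 (INT 0): INT 0 arrives: push (MAIN, PC=2), enter IRQ0 at PC=0 (depth now 1) [depth=1]
Event 4 (EXEC): [IRQ0] PC=0: INC 4 -> ACC=9 [depth=1]
Event 5 (EXEC): [IRQ0] PC=1: DEC 3 -> ACC=6 [depth=1]
Event 6 (EXEC): [IRQ0] PC=2: DEC 4 -> ACC=2 [depth=1]
Max depth observed: 1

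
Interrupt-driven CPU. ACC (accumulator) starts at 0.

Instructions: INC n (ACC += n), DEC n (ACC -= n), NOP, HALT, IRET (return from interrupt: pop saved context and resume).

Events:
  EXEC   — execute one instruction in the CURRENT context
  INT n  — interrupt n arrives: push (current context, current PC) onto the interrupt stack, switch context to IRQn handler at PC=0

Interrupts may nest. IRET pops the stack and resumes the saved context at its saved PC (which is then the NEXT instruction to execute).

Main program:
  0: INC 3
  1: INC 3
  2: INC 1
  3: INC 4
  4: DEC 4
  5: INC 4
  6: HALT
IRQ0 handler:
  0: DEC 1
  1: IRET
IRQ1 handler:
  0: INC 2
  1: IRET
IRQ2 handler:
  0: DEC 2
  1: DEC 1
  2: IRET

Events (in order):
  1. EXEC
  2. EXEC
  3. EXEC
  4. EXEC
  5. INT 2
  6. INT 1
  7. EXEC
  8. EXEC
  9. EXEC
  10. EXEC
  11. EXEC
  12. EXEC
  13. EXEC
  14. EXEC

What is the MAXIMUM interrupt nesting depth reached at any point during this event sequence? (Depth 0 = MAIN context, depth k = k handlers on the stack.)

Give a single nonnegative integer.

Answer: 2

Derivation:
Event 1 (EXEC): [MAIN] PC=0: INC 3 -> ACC=3 [depth=0]
Event 2 (EXEC): [MAIN] PC=1: INC 3 -> ACC=6 [depth=0]
Event 3 (EXEC): [MAIN] PC=2: INC 1 -> ACC=7 [depth=0]
Event 4 (EXEC): [MAIN] PC=3: INC 4 -> ACC=11 [depth=0]
Event 5 (INT 2): INT 2 arrives: push (MAIN, PC=4), enter IRQ2 at PC=0 (depth now 1) [depth=1]
Event 6 (INT 1): INT 1 arrives: push (IRQ2, PC=0), enter IRQ1 at PC=0 (depth now 2) [depth=2]
Event 7 (EXEC): [IRQ1] PC=0: INC 2 -> ACC=13 [depth=2]
Event 8 (EXEC): [IRQ1] PC=1: IRET -> resume IRQ2 at PC=0 (depth now 1) [depth=1]
Event 9 (EXEC): [IRQ2] PC=0: DEC 2 -> ACC=11 [depth=1]
Event 10 (EXEC): [IRQ2] PC=1: DEC 1 -> ACC=10 [depth=1]
Event 11 (EXEC): [IRQ2] PC=2: IRET -> resume MAIN at PC=4 (depth now 0) [depth=0]
Event 12 (EXEC): [MAIN] PC=4: DEC 4 -> ACC=6 [depth=0]
Event 13 (EXEC): [MAIN] PC=5: INC 4 -> ACC=10 [depth=0]
Event 14 (EXEC): [MAIN] PC=6: HALT [depth=0]
Max depth observed: 2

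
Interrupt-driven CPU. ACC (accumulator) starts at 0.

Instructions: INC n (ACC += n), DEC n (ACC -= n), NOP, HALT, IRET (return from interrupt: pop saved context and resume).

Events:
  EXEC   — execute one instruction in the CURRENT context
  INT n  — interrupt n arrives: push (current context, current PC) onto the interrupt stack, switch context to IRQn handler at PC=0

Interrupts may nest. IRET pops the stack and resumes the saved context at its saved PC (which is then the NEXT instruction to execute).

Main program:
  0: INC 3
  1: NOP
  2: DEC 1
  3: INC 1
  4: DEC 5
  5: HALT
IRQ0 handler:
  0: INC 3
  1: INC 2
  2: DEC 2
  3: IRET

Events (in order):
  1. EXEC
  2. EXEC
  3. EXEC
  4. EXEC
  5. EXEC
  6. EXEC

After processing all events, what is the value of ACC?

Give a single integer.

Event 1 (EXEC): [MAIN] PC=0: INC 3 -> ACC=3
Event 2 (EXEC): [MAIN] PC=1: NOP
Event 3 (EXEC): [MAIN] PC=2: DEC 1 -> ACC=2
Event 4 (EXEC): [MAIN] PC=3: INC 1 -> ACC=3
Event 5 (EXEC): [MAIN] PC=4: DEC 5 -> ACC=-2
Event 6 (EXEC): [MAIN] PC=5: HALT

Answer: -2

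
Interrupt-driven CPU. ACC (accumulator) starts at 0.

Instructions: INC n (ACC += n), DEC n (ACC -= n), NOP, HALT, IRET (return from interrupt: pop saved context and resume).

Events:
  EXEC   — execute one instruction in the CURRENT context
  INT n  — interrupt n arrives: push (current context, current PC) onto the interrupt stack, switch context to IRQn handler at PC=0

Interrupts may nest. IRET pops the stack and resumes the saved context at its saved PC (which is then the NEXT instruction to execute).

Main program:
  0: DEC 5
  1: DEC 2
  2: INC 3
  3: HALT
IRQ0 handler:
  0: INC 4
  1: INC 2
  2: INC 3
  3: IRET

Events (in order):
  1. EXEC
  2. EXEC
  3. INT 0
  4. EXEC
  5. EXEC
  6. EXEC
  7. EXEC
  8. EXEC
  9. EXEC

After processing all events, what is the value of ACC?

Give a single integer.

Event 1 (EXEC): [MAIN] PC=0: DEC 5 -> ACC=-5
Event 2 (EXEC): [MAIN] PC=1: DEC 2 -> ACC=-7
Event 3 (INT 0): INT 0 arrives: push (MAIN, PC=2), enter IRQ0 at PC=0 (depth now 1)
Event 4 (EXEC): [IRQ0] PC=0: INC 4 -> ACC=-3
Event 5 (EXEC): [IRQ0] PC=1: INC 2 -> ACC=-1
Event 6 (EXEC): [IRQ0] PC=2: INC 3 -> ACC=2
Event 7 (EXEC): [IRQ0] PC=3: IRET -> resume MAIN at PC=2 (depth now 0)
Event 8 (EXEC): [MAIN] PC=2: INC 3 -> ACC=5
Event 9 (EXEC): [MAIN] PC=3: HALT

Answer: 5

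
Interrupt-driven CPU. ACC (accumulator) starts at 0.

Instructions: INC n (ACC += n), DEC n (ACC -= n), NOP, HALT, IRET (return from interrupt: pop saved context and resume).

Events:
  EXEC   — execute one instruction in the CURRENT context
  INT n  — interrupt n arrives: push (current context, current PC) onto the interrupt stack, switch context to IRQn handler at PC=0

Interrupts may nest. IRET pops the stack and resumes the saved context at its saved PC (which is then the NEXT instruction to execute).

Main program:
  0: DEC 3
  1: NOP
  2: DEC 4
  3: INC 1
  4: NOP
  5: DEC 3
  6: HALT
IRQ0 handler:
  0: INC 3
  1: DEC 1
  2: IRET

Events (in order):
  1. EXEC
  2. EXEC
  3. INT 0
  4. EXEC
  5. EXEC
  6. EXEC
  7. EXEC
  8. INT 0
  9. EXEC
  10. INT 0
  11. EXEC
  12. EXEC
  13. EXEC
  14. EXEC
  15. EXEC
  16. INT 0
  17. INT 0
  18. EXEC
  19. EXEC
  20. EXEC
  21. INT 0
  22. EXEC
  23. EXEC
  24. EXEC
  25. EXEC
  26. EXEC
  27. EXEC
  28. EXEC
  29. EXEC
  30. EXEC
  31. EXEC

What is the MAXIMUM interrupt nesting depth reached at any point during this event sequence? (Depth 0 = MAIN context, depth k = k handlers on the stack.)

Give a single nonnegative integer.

Event 1 (EXEC): [MAIN] PC=0: DEC 3 -> ACC=-3 [depth=0]
Event 2 (EXEC): [MAIN] PC=1: NOP [depth=0]
Event 3 (INT 0): INT 0 arrives: push (MAIN, PC=2), enter IRQ0 at PC=0 (depth now 1) [depth=1]
Event 4 (EXEC): [IRQ0] PC=0: INC 3 -> ACC=0 [depth=1]
Event 5 (EXEC): [IRQ0] PC=1: DEC 1 -> ACC=-1 [depth=1]
Event 6 (EXEC): [IRQ0] PC=2: IRET -> resume MAIN at PC=2 (depth now 0) [depth=0]
Event 7 (EXEC): [MAIN] PC=2: DEC 4 -> ACC=-5 [depth=0]
Event 8 (INT 0): INT 0 arrives: push (MAIN, PC=3), enter IRQ0 at PC=0 (depth now 1) [depth=1]
Event 9 (EXEC): [IRQ0] PC=0: INC 3 -> ACC=-2 [depth=1]
Event 10 (INT 0): INT 0 arrives: push (IRQ0, PC=1), enter IRQ0 at PC=0 (depth now 2) [depth=2]
Event 11 (EXEC): [IRQ0] PC=0: INC 3 -> ACC=1 [depth=2]
Event 12 (EXEC): [IRQ0] PC=1: DEC 1 -> ACC=0 [depth=2]
Event 13 (EXEC): [IRQ0] PC=2: IRET -> resume IRQ0 at PC=1 (depth now 1) [depth=1]
Event 14 (EXEC): [IRQ0] PC=1: DEC 1 -> ACC=-1 [depth=1]
Event 15 (EXEC): [IRQ0] PC=2: IRET -> resume MAIN at PC=3 (depth now 0) [depth=0]
Event 16 (INT 0): INT 0 arrives: push (MAIN, PC=3), enter IRQ0 at PC=0 (depth now 1) [depth=1]
Event 17 (INT 0): INT 0 arrives: push (IRQ0, PC=0), enter IRQ0 at PC=0 (depth now 2) [depth=2]
Event 18 (EXEC): [IRQ0] PC=0: INC 3 -> ACC=2 [depth=2]
Event 19 (EXEC): [IRQ0] PC=1: DEC 1 -> ACC=1 [depth=2]
Event 20 (EXEC): [IRQ0] PC=2: IRET -> resume IRQ0 at PC=0 (depth now 1) [depth=1]
Event 21 (INT 0): INT 0 arrives: push (IRQ0, PC=0), enter IRQ0 at PC=0 (depth now 2) [depth=2]
Event 22 (EXEC): [IRQ0] PC=0: INC 3 -> ACC=4 [depth=2]
Event 23 (EXEC): [IRQ0] PC=1: DEC 1 -> ACC=3 [depth=2]
Event 24 (EXEC): [IRQ0] PC=2: IRET -> resume IRQ0 at PC=0 (depth now 1) [depth=1]
Event 25 (EXEC): [IRQ0] PC=0: INC 3 -> ACC=6 [depth=1]
Event 26 (EXEC): [IRQ0] PC=1: DEC 1 -> ACC=5 [depth=1]
Event 27 (EXEC): [IRQ0] PC=2: IRET -> resume MAIN at PC=3 (depth now 0) [depth=0]
Event 28 (EXEC): [MAIN] PC=3: INC 1 -> ACC=6 [depth=0]
Event 29 (EXEC): [MAIN] PC=4: NOP [depth=0]
Event 30 (EXEC): [MAIN] PC=5: DEC 3 -> ACC=3 [depth=0]
Event 31 (EXEC): [MAIN] PC=6: HALT [depth=0]
Max depth observed: 2

Answer: 2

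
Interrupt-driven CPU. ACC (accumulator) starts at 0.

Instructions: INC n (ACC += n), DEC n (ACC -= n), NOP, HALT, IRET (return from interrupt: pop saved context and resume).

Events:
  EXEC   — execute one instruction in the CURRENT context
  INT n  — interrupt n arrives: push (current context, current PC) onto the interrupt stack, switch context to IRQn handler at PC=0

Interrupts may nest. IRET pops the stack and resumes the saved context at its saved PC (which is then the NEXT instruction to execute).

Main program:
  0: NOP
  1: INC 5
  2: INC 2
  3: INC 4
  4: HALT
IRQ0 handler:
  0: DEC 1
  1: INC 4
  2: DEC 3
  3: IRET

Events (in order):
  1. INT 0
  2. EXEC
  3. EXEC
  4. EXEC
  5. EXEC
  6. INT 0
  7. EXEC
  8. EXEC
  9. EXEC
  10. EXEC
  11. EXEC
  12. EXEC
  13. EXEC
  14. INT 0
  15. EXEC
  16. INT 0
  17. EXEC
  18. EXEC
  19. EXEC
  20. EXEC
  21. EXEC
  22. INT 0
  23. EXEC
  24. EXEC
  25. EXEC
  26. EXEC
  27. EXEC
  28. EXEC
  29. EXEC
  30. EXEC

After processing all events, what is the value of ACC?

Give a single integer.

Answer: 11

Derivation:
Event 1 (INT 0): INT 0 arrives: push (MAIN, PC=0), enter IRQ0 at PC=0 (depth now 1)
Event 2 (EXEC): [IRQ0] PC=0: DEC 1 -> ACC=-1
Event 3 (EXEC): [IRQ0] PC=1: INC 4 -> ACC=3
Event 4 (EXEC): [IRQ0] PC=2: DEC 3 -> ACC=0
Event 5 (EXEC): [IRQ0] PC=3: IRET -> resume MAIN at PC=0 (depth now 0)
Event 6 (INT 0): INT 0 arrives: push (MAIN, PC=0), enter IRQ0 at PC=0 (depth now 1)
Event 7 (EXEC): [IRQ0] PC=0: DEC 1 -> ACC=-1
Event 8 (EXEC): [IRQ0] PC=1: INC 4 -> ACC=3
Event 9 (EXEC): [IRQ0] PC=2: DEC 3 -> ACC=0
Event 10 (EXEC): [IRQ0] PC=3: IRET -> resume MAIN at PC=0 (depth now 0)
Event 11 (EXEC): [MAIN] PC=0: NOP
Event 12 (EXEC): [MAIN] PC=1: INC 5 -> ACC=5
Event 13 (EXEC): [MAIN] PC=2: INC 2 -> ACC=7
Event 14 (INT 0): INT 0 arrives: push (MAIN, PC=3), enter IRQ0 at PC=0 (depth now 1)
Event 15 (EXEC): [IRQ0] PC=0: DEC 1 -> ACC=6
Event 16 (INT 0): INT 0 arrives: push (IRQ0, PC=1), enter IRQ0 at PC=0 (depth now 2)
Event 17 (EXEC): [IRQ0] PC=0: DEC 1 -> ACC=5
Event 18 (EXEC): [IRQ0] PC=1: INC 4 -> ACC=9
Event 19 (EXEC): [IRQ0] PC=2: DEC 3 -> ACC=6
Event 20 (EXEC): [IRQ0] PC=3: IRET -> resume IRQ0 at PC=1 (depth now 1)
Event 21 (EXEC): [IRQ0] PC=1: INC 4 -> ACC=10
Event 22 (INT 0): INT 0 arrives: push (IRQ0, PC=2), enter IRQ0 at PC=0 (depth now 2)
Event 23 (EXEC): [IRQ0] PC=0: DEC 1 -> ACC=9
Event 24 (EXEC): [IRQ0] PC=1: INC 4 -> ACC=13
Event 25 (EXEC): [IRQ0] PC=2: DEC 3 -> ACC=10
Event 26 (EXEC): [IRQ0] PC=3: IRET -> resume IRQ0 at PC=2 (depth now 1)
Event 27 (EXEC): [IRQ0] PC=2: DEC 3 -> ACC=7
Event 28 (EXEC): [IRQ0] PC=3: IRET -> resume MAIN at PC=3 (depth now 0)
Event 29 (EXEC): [MAIN] PC=3: INC 4 -> ACC=11
Event 30 (EXEC): [MAIN] PC=4: HALT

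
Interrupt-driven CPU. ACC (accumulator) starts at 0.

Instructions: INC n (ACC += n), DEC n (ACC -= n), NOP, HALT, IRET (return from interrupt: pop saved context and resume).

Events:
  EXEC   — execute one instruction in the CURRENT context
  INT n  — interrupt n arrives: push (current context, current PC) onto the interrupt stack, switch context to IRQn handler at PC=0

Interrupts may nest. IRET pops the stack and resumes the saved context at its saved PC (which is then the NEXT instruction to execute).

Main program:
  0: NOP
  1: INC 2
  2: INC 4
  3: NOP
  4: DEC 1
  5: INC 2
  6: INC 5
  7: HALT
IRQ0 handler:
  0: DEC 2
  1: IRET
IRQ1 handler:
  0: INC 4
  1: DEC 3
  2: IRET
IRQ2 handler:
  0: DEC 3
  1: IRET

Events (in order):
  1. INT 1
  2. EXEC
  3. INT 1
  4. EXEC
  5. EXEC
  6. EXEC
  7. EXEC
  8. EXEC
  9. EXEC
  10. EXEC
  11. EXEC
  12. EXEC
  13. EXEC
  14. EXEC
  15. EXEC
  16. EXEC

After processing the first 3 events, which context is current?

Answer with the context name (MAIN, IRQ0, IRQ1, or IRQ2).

Answer: IRQ1

Derivation:
Event 1 (INT 1): INT 1 arrives: push (MAIN, PC=0), enter IRQ1 at PC=0 (depth now 1)
Event 2 (EXEC): [IRQ1] PC=0: INC 4 -> ACC=4
Event 3 (INT 1): INT 1 arrives: push (IRQ1, PC=1), enter IRQ1 at PC=0 (depth now 2)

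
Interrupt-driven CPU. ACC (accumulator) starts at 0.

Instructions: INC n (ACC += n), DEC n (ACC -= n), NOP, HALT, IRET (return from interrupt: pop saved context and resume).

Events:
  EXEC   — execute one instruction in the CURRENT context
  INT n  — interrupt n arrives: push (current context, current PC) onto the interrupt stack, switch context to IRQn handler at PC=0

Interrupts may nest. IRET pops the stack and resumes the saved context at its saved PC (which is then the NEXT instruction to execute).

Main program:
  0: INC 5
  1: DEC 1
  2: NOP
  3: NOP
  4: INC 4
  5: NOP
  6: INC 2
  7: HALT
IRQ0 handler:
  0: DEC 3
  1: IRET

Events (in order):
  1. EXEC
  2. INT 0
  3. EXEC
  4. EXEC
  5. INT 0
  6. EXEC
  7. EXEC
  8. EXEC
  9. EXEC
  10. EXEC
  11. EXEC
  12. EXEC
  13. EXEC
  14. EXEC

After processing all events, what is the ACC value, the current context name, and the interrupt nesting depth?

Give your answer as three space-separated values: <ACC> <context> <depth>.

Answer: 4 MAIN 0

Derivation:
Event 1 (EXEC): [MAIN] PC=0: INC 5 -> ACC=5
Event 2 (INT 0): INT 0 arrives: push (MAIN, PC=1), enter IRQ0 at PC=0 (depth now 1)
Event 3 (EXEC): [IRQ0] PC=0: DEC 3 -> ACC=2
Event 4 (EXEC): [IRQ0] PC=1: IRET -> resume MAIN at PC=1 (depth now 0)
Event 5 (INT 0): INT 0 arrives: push (MAIN, PC=1), enter IRQ0 at PC=0 (depth now 1)
Event 6 (EXEC): [IRQ0] PC=0: DEC 3 -> ACC=-1
Event 7 (EXEC): [IRQ0] PC=1: IRET -> resume MAIN at PC=1 (depth now 0)
Event 8 (EXEC): [MAIN] PC=1: DEC 1 -> ACC=-2
Event 9 (EXEC): [MAIN] PC=2: NOP
Event 10 (EXEC): [MAIN] PC=3: NOP
Event 11 (EXEC): [MAIN] PC=4: INC 4 -> ACC=2
Event 12 (EXEC): [MAIN] PC=5: NOP
Event 13 (EXEC): [MAIN] PC=6: INC 2 -> ACC=4
Event 14 (EXEC): [MAIN] PC=7: HALT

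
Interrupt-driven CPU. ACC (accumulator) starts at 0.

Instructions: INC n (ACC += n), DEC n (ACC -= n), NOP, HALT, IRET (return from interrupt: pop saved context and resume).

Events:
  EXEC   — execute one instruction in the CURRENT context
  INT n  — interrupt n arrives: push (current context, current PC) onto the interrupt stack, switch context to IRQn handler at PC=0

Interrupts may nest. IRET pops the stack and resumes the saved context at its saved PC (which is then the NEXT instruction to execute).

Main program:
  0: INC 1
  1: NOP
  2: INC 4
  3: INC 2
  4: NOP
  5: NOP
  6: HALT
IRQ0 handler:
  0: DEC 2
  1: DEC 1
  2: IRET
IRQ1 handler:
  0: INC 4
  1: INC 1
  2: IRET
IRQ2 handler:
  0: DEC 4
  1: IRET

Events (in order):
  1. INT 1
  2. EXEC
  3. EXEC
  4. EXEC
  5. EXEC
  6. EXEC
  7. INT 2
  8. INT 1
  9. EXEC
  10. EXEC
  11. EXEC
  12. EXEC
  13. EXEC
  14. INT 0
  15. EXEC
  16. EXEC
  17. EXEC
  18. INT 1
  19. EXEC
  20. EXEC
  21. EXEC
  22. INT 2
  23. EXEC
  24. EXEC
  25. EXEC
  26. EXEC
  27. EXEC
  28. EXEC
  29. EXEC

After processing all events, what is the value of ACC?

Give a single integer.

Event 1 (INT 1): INT 1 arrives: push (MAIN, PC=0), enter IRQ1 at PC=0 (depth now 1)
Event 2 (EXEC): [IRQ1] PC=0: INC 4 -> ACC=4
Event 3 (EXEC): [IRQ1] PC=1: INC 1 -> ACC=5
Event 4 (EXEC): [IRQ1] PC=2: IRET -> resume MAIN at PC=0 (depth now 0)
Event 5 (EXEC): [MAIN] PC=0: INC 1 -> ACC=6
Event 6 (EXEC): [MAIN] PC=1: NOP
Event 7 (INT 2): INT 2 arrives: push (MAIN, PC=2), enter IRQ2 at PC=0 (depth now 1)
Event 8 (INT 1): INT 1 arrives: push (IRQ2, PC=0), enter IRQ1 at PC=0 (depth now 2)
Event 9 (EXEC): [IRQ1] PC=0: INC 4 -> ACC=10
Event 10 (EXEC): [IRQ1] PC=1: INC 1 -> ACC=11
Event 11 (EXEC): [IRQ1] PC=2: IRET -> resume IRQ2 at PC=0 (depth now 1)
Event 12 (EXEC): [IRQ2] PC=0: DEC 4 -> ACC=7
Event 13 (EXEC): [IRQ2] PC=1: IRET -> resume MAIN at PC=2 (depth now 0)
Event 14 (INT 0): INT 0 arrives: push (MAIN, PC=2), enter IRQ0 at PC=0 (depth now 1)
Event 15 (EXEC): [IRQ0] PC=0: DEC 2 -> ACC=5
Event 16 (EXEC): [IRQ0] PC=1: DEC 1 -> ACC=4
Event 17 (EXEC): [IRQ0] PC=2: IRET -> resume MAIN at PC=2 (depth now 0)
Event 18 (INT 1): INT 1 arrives: push (MAIN, PC=2), enter IRQ1 at PC=0 (depth now 1)
Event 19 (EXEC): [IRQ1] PC=0: INC 4 -> ACC=8
Event 20 (EXEC): [IRQ1] PC=1: INC 1 -> ACC=9
Event 21 (EXEC): [IRQ1] PC=2: IRET -> resume MAIN at PC=2 (depth now 0)
Event 22 (INT 2): INT 2 arrives: push (MAIN, PC=2), enter IRQ2 at PC=0 (depth now 1)
Event 23 (EXEC): [IRQ2] PC=0: DEC 4 -> ACC=5
Event 24 (EXEC): [IRQ2] PC=1: IRET -> resume MAIN at PC=2 (depth now 0)
Event 25 (EXEC): [MAIN] PC=2: INC 4 -> ACC=9
Event 26 (EXEC): [MAIN] PC=3: INC 2 -> ACC=11
Event 27 (EXEC): [MAIN] PC=4: NOP
Event 28 (EXEC): [MAIN] PC=5: NOP
Event 29 (EXEC): [MAIN] PC=6: HALT

Answer: 11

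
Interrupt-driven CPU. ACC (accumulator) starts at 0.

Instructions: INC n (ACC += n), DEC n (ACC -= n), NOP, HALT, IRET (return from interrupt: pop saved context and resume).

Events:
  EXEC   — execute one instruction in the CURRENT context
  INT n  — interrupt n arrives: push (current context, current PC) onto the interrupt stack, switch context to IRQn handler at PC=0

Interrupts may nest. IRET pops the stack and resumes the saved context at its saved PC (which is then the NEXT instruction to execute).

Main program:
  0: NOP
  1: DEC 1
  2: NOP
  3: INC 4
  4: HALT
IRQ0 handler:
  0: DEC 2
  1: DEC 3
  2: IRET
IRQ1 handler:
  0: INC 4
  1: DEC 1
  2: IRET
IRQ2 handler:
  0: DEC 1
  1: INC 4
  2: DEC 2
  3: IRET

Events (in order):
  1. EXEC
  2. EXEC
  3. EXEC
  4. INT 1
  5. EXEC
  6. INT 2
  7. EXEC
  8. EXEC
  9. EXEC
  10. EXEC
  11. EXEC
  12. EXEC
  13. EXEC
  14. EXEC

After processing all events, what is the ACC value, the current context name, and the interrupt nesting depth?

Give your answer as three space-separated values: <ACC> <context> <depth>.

Event 1 (EXEC): [MAIN] PC=0: NOP
Event 2 (EXEC): [MAIN] PC=1: DEC 1 -> ACC=-1
Event 3 (EXEC): [MAIN] PC=2: NOP
Event 4 (INT 1): INT 1 arrives: push (MAIN, PC=3), enter IRQ1 at PC=0 (depth now 1)
Event 5 (EXEC): [IRQ1] PC=0: INC 4 -> ACC=3
Event 6 (INT 2): INT 2 arrives: push (IRQ1, PC=1), enter IRQ2 at PC=0 (depth now 2)
Event 7 (EXEC): [IRQ2] PC=0: DEC 1 -> ACC=2
Event 8 (EXEC): [IRQ2] PC=1: INC 4 -> ACC=6
Event 9 (EXEC): [IRQ2] PC=2: DEC 2 -> ACC=4
Event 10 (EXEC): [IRQ2] PC=3: IRET -> resume IRQ1 at PC=1 (depth now 1)
Event 11 (EXEC): [IRQ1] PC=1: DEC 1 -> ACC=3
Event 12 (EXEC): [IRQ1] PC=2: IRET -> resume MAIN at PC=3 (depth now 0)
Event 13 (EXEC): [MAIN] PC=3: INC 4 -> ACC=7
Event 14 (EXEC): [MAIN] PC=4: HALT

Answer: 7 MAIN 0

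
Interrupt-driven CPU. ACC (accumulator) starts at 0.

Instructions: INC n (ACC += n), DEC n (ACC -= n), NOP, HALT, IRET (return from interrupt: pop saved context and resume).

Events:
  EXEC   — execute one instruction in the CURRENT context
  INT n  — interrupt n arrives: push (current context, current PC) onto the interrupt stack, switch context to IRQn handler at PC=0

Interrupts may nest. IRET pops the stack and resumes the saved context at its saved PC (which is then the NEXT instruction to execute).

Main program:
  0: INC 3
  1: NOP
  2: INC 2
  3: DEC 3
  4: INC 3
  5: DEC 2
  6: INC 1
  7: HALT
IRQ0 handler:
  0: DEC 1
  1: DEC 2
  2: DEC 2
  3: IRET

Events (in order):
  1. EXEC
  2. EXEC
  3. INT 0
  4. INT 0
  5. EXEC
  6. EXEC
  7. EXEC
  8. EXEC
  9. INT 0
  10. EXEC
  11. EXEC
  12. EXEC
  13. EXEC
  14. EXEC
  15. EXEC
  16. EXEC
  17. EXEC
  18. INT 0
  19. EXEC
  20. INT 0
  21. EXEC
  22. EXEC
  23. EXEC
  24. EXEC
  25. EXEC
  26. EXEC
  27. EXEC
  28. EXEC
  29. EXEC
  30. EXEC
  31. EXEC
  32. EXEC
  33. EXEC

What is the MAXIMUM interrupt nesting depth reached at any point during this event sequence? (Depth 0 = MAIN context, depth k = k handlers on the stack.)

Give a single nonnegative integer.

Event 1 (EXEC): [MAIN] PC=0: INC 3 -> ACC=3 [depth=0]
Event 2 (EXEC): [MAIN] PC=1: NOP [depth=0]
Event 3 (INT 0): INT 0 arrives: push (MAIN, PC=2), enter IRQ0 at PC=0 (depth now 1) [depth=1]
Event 4 (INT 0): INT 0 arrives: push (IRQ0, PC=0), enter IRQ0 at PC=0 (depth now 2) [depth=2]
Event 5 (EXEC): [IRQ0] PC=0: DEC 1 -> ACC=2 [depth=2]
Event 6 (EXEC): [IRQ0] PC=1: DEC 2 -> ACC=0 [depth=2]
Event 7 (EXEC): [IRQ0] PC=2: DEC 2 -> ACC=-2 [depth=2]
Event 8 (EXEC): [IRQ0] PC=3: IRET -> resume IRQ0 at PC=0 (depth now 1) [depth=1]
Event 9 (INT 0): INT 0 arrives: push (IRQ0, PC=0), enter IRQ0 at PC=0 (depth now 2) [depth=2]
Event 10 (EXEC): [IRQ0] PC=0: DEC 1 -> ACC=-3 [depth=2]
Event 11 (EXEC): [IRQ0] PC=1: DEC 2 -> ACC=-5 [depth=2]
Event 12 (EXEC): [IRQ0] PC=2: DEC 2 -> ACC=-7 [depth=2]
Event 13 (EXEC): [IRQ0] PC=3: IRET -> resume IRQ0 at PC=0 (depth now 1) [depth=1]
Event 14 (EXEC): [IRQ0] PC=0: DEC 1 -> ACC=-8 [depth=1]
Event 15 (EXEC): [IRQ0] PC=1: DEC 2 -> ACC=-10 [depth=1]
Event 16 (EXEC): [IRQ0] PC=2: DEC 2 -> ACC=-12 [depth=1]
Event 17 (EXEC): [IRQ0] PC=3: IRET -> resume MAIN at PC=2 (depth now 0) [depth=0]
Event 18 (INT 0): INT 0 arrives: push (MAIN, PC=2), enter IRQ0 at PC=0 (depth now 1) [depth=1]
Event 19 (EXEC): [IRQ0] PC=0: DEC 1 -> ACC=-13 [depth=1]
Event 20 (INT 0): INT 0 arrives: push (IRQ0, PC=1), enter IRQ0 at PC=0 (depth now 2) [depth=2]
Event 21 (EXEC): [IRQ0] PC=0: DEC 1 -> ACC=-14 [depth=2]
Event 22 (EXEC): [IRQ0] PC=1: DEC 2 -> ACC=-16 [depth=2]
Event 23 (EXEC): [IRQ0] PC=2: DEC 2 -> ACC=-18 [depth=2]
Event 24 (EXEC): [IRQ0] PC=3: IRET -> resume IRQ0 at PC=1 (depth now 1) [depth=1]
Event 25 (EXEC): [IRQ0] PC=1: DEC 2 -> ACC=-20 [depth=1]
Event 26 (EXEC): [IRQ0] PC=2: DEC 2 -> ACC=-22 [depth=1]
Event 27 (EXEC): [IRQ0] PC=3: IRET -> resume MAIN at PC=2 (depth now 0) [depth=0]
Event 28 (EXEC): [MAIN] PC=2: INC 2 -> ACC=-20 [depth=0]
Event 29 (EXEC): [MAIN] PC=3: DEC 3 -> ACC=-23 [depth=0]
Event 30 (EXEC): [MAIN] PC=4: INC 3 -> ACC=-20 [depth=0]
Event 31 (EXEC): [MAIN] PC=5: DEC 2 -> ACC=-22 [depth=0]
Event 32 (EXEC): [MAIN] PC=6: INC 1 -> ACC=-21 [depth=0]
Event 33 (EXEC): [MAIN] PC=7: HALT [depth=0]
Max depth observed: 2

Answer: 2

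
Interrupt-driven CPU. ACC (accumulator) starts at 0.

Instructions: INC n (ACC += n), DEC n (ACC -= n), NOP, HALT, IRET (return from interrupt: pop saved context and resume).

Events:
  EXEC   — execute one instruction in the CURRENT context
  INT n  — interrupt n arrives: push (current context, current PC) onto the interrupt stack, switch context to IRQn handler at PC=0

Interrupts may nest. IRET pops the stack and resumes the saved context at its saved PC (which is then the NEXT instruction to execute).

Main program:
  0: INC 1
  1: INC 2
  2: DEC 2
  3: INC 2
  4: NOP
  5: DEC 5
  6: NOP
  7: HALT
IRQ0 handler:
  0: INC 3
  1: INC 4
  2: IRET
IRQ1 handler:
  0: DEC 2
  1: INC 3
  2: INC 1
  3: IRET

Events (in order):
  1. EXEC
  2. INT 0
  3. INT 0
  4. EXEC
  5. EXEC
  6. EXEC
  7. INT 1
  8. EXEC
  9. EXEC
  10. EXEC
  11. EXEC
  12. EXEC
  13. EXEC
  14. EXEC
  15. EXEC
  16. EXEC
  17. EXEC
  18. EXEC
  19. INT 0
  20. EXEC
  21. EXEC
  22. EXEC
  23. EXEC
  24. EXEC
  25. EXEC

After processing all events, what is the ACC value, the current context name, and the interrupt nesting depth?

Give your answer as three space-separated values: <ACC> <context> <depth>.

Event 1 (EXEC): [MAIN] PC=0: INC 1 -> ACC=1
Event 2 (INT 0): INT 0 arrives: push (MAIN, PC=1), enter IRQ0 at PC=0 (depth now 1)
Event 3 (INT 0): INT 0 arrives: push (IRQ0, PC=0), enter IRQ0 at PC=0 (depth now 2)
Event 4 (EXEC): [IRQ0] PC=0: INC 3 -> ACC=4
Event 5 (EXEC): [IRQ0] PC=1: INC 4 -> ACC=8
Event 6 (EXEC): [IRQ0] PC=2: IRET -> resume IRQ0 at PC=0 (depth now 1)
Event 7 (INT 1): INT 1 arrives: push (IRQ0, PC=0), enter IRQ1 at PC=0 (depth now 2)
Event 8 (EXEC): [IRQ1] PC=0: DEC 2 -> ACC=6
Event 9 (EXEC): [IRQ1] PC=1: INC 3 -> ACC=9
Event 10 (EXEC): [IRQ1] PC=2: INC 1 -> ACC=10
Event 11 (EXEC): [IRQ1] PC=3: IRET -> resume IRQ0 at PC=0 (depth now 1)
Event 12 (EXEC): [IRQ0] PC=0: INC 3 -> ACC=13
Event 13 (EXEC): [IRQ0] PC=1: INC 4 -> ACC=17
Event 14 (EXEC): [IRQ0] PC=2: IRET -> resume MAIN at PC=1 (depth now 0)
Event 15 (EXEC): [MAIN] PC=1: INC 2 -> ACC=19
Event 16 (EXEC): [MAIN] PC=2: DEC 2 -> ACC=17
Event 17 (EXEC): [MAIN] PC=3: INC 2 -> ACC=19
Event 18 (EXEC): [MAIN] PC=4: NOP
Event 19 (INT 0): INT 0 arrives: push (MAIN, PC=5), enter IRQ0 at PC=0 (depth now 1)
Event 20 (EXEC): [IRQ0] PC=0: INC 3 -> ACC=22
Event 21 (EXEC): [IRQ0] PC=1: INC 4 -> ACC=26
Event 22 (EXEC): [IRQ0] PC=2: IRET -> resume MAIN at PC=5 (depth now 0)
Event 23 (EXEC): [MAIN] PC=5: DEC 5 -> ACC=21
Event 24 (EXEC): [MAIN] PC=6: NOP
Event 25 (EXEC): [MAIN] PC=7: HALT

Answer: 21 MAIN 0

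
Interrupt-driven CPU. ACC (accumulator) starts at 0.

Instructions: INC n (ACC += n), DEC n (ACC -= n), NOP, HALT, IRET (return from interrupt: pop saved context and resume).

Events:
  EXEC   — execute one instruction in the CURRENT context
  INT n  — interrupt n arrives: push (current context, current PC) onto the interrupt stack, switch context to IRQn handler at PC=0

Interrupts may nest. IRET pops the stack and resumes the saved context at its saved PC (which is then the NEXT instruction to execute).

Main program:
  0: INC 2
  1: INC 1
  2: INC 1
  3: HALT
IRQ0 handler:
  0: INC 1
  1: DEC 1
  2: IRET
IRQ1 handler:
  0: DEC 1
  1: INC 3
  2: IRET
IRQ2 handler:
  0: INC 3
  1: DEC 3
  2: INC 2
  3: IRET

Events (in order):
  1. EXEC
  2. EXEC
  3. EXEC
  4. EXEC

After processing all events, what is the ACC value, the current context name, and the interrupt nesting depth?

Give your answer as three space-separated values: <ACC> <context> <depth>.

Event 1 (EXEC): [MAIN] PC=0: INC 2 -> ACC=2
Event 2 (EXEC): [MAIN] PC=1: INC 1 -> ACC=3
Event 3 (EXEC): [MAIN] PC=2: INC 1 -> ACC=4
Event 4 (EXEC): [MAIN] PC=3: HALT

Answer: 4 MAIN 0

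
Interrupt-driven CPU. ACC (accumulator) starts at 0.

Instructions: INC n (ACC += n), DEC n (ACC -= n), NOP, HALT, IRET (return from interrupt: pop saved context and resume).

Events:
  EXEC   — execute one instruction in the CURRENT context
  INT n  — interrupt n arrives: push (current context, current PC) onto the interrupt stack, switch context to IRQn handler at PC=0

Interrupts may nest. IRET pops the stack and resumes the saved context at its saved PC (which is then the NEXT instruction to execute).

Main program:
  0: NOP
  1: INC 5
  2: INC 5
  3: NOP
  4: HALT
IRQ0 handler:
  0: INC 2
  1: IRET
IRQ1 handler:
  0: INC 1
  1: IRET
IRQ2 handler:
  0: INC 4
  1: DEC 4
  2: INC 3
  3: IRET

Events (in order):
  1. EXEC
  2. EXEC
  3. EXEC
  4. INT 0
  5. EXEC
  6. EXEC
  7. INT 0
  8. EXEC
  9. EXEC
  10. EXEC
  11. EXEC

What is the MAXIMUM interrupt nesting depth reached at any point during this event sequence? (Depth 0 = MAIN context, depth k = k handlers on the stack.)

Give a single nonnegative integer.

Answer: 1

Derivation:
Event 1 (EXEC): [MAIN] PC=0: NOP [depth=0]
Event 2 (EXEC): [MAIN] PC=1: INC 5 -> ACC=5 [depth=0]
Event 3 (EXEC): [MAIN] PC=2: INC 5 -> ACC=10 [depth=0]
Event 4 (INT 0): INT 0 arrives: push (MAIN, PC=3), enter IRQ0 at PC=0 (depth now 1) [depth=1]
Event 5 (EXEC): [IRQ0] PC=0: INC 2 -> ACC=12 [depth=1]
Event 6 (EXEC): [IRQ0] PC=1: IRET -> resume MAIN at PC=3 (depth now 0) [depth=0]
Event 7 (INT 0): INT 0 arrives: push (MAIN, PC=3), enter IRQ0 at PC=0 (depth now 1) [depth=1]
Event 8 (EXEC): [IRQ0] PC=0: INC 2 -> ACC=14 [depth=1]
Event 9 (EXEC): [IRQ0] PC=1: IRET -> resume MAIN at PC=3 (depth now 0) [depth=0]
Event 10 (EXEC): [MAIN] PC=3: NOP [depth=0]
Event 11 (EXEC): [MAIN] PC=4: HALT [depth=0]
Max depth observed: 1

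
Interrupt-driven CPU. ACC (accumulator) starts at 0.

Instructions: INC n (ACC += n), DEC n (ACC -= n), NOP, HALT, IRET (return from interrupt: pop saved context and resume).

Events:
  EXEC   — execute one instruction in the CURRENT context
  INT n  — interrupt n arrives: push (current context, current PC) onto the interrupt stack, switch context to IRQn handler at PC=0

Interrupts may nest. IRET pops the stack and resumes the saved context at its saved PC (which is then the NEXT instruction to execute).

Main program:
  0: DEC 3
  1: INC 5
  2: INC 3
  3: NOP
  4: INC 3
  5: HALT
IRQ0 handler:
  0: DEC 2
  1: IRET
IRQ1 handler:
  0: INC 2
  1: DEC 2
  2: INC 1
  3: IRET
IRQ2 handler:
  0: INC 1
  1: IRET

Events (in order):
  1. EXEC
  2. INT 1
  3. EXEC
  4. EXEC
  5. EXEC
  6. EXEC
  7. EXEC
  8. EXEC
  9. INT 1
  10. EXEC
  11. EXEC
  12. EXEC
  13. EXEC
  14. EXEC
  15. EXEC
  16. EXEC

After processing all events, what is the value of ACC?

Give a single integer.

Answer: 10

Derivation:
Event 1 (EXEC): [MAIN] PC=0: DEC 3 -> ACC=-3
Event 2 (INT 1): INT 1 arrives: push (MAIN, PC=1), enter IRQ1 at PC=0 (depth now 1)
Event 3 (EXEC): [IRQ1] PC=0: INC 2 -> ACC=-1
Event 4 (EXEC): [IRQ1] PC=1: DEC 2 -> ACC=-3
Event 5 (EXEC): [IRQ1] PC=2: INC 1 -> ACC=-2
Event 6 (EXEC): [IRQ1] PC=3: IRET -> resume MAIN at PC=1 (depth now 0)
Event 7 (EXEC): [MAIN] PC=1: INC 5 -> ACC=3
Event 8 (EXEC): [MAIN] PC=2: INC 3 -> ACC=6
Event 9 (INT 1): INT 1 arrives: push (MAIN, PC=3), enter IRQ1 at PC=0 (depth now 1)
Event 10 (EXEC): [IRQ1] PC=0: INC 2 -> ACC=8
Event 11 (EXEC): [IRQ1] PC=1: DEC 2 -> ACC=6
Event 12 (EXEC): [IRQ1] PC=2: INC 1 -> ACC=7
Event 13 (EXEC): [IRQ1] PC=3: IRET -> resume MAIN at PC=3 (depth now 0)
Event 14 (EXEC): [MAIN] PC=3: NOP
Event 15 (EXEC): [MAIN] PC=4: INC 3 -> ACC=10
Event 16 (EXEC): [MAIN] PC=5: HALT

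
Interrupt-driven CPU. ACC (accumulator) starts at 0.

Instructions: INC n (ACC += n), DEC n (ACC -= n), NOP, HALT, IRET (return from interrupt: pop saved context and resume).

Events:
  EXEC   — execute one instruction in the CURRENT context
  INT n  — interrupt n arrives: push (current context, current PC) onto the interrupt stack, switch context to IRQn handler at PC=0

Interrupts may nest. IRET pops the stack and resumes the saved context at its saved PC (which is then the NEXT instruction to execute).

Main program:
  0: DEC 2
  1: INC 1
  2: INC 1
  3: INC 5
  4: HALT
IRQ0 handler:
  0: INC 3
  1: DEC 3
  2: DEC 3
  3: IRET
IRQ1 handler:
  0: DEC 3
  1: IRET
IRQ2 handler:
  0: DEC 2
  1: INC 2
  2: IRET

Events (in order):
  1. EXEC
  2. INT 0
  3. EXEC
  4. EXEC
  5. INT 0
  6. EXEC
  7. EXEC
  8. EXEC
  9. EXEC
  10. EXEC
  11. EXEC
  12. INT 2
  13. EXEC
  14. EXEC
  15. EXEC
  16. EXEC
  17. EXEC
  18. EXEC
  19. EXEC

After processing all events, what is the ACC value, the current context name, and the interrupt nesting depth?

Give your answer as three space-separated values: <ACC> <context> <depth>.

Event 1 (EXEC): [MAIN] PC=0: DEC 2 -> ACC=-2
Event 2 (INT 0): INT 0 arrives: push (MAIN, PC=1), enter IRQ0 at PC=0 (depth now 1)
Event 3 (EXEC): [IRQ0] PC=0: INC 3 -> ACC=1
Event 4 (EXEC): [IRQ0] PC=1: DEC 3 -> ACC=-2
Event 5 (INT 0): INT 0 arrives: push (IRQ0, PC=2), enter IRQ0 at PC=0 (depth now 2)
Event 6 (EXEC): [IRQ0] PC=0: INC 3 -> ACC=1
Event 7 (EXEC): [IRQ0] PC=1: DEC 3 -> ACC=-2
Event 8 (EXEC): [IRQ0] PC=2: DEC 3 -> ACC=-5
Event 9 (EXEC): [IRQ0] PC=3: IRET -> resume IRQ0 at PC=2 (depth now 1)
Event 10 (EXEC): [IRQ0] PC=2: DEC 3 -> ACC=-8
Event 11 (EXEC): [IRQ0] PC=3: IRET -> resume MAIN at PC=1 (depth now 0)
Event 12 (INT 2): INT 2 arrives: push (MAIN, PC=1), enter IRQ2 at PC=0 (depth now 1)
Event 13 (EXEC): [IRQ2] PC=0: DEC 2 -> ACC=-10
Event 14 (EXEC): [IRQ2] PC=1: INC 2 -> ACC=-8
Event 15 (EXEC): [IRQ2] PC=2: IRET -> resume MAIN at PC=1 (depth now 0)
Event 16 (EXEC): [MAIN] PC=1: INC 1 -> ACC=-7
Event 17 (EXEC): [MAIN] PC=2: INC 1 -> ACC=-6
Event 18 (EXEC): [MAIN] PC=3: INC 5 -> ACC=-1
Event 19 (EXEC): [MAIN] PC=4: HALT

Answer: -1 MAIN 0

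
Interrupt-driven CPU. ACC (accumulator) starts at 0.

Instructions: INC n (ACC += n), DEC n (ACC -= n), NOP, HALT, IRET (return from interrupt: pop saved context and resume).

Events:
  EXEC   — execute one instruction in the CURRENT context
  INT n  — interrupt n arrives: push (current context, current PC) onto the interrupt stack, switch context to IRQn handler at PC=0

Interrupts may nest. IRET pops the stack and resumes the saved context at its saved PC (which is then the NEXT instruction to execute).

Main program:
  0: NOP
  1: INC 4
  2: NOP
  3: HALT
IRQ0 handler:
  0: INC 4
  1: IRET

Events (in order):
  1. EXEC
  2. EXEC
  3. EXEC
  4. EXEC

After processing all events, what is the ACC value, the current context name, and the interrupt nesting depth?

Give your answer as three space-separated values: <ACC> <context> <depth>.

Event 1 (EXEC): [MAIN] PC=0: NOP
Event 2 (EXEC): [MAIN] PC=1: INC 4 -> ACC=4
Event 3 (EXEC): [MAIN] PC=2: NOP
Event 4 (EXEC): [MAIN] PC=3: HALT

Answer: 4 MAIN 0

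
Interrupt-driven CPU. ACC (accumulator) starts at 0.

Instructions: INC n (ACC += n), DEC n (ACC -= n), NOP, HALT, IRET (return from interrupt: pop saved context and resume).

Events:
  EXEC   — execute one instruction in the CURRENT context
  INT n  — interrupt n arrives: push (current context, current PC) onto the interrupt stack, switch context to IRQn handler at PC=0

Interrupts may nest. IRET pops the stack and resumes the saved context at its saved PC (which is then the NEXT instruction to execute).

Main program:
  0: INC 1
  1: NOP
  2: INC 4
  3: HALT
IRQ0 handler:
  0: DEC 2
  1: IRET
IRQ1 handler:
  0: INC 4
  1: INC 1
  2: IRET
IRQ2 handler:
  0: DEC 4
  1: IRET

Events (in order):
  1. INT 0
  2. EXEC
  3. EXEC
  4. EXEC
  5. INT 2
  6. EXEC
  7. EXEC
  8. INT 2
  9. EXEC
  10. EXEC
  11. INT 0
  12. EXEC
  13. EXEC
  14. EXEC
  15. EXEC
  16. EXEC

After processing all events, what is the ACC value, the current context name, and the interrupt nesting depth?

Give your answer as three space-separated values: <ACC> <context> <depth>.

Answer: -7 MAIN 0

Derivation:
Event 1 (INT 0): INT 0 arrives: push (MAIN, PC=0), enter IRQ0 at PC=0 (depth now 1)
Event 2 (EXEC): [IRQ0] PC=0: DEC 2 -> ACC=-2
Event 3 (EXEC): [IRQ0] PC=1: IRET -> resume MAIN at PC=0 (depth now 0)
Event 4 (EXEC): [MAIN] PC=0: INC 1 -> ACC=-1
Event 5 (INT 2): INT 2 arrives: push (MAIN, PC=1), enter IRQ2 at PC=0 (depth now 1)
Event 6 (EXEC): [IRQ2] PC=0: DEC 4 -> ACC=-5
Event 7 (EXEC): [IRQ2] PC=1: IRET -> resume MAIN at PC=1 (depth now 0)
Event 8 (INT 2): INT 2 arrives: push (MAIN, PC=1), enter IRQ2 at PC=0 (depth now 1)
Event 9 (EXEC): [IRQ2] PC=0: DEC 4 -> ACC=-9
Event 10 (EXEC): [IRQ2] PC=1: IRET -> resume MAIN at PC=1 (depth now 0)
Event 11 (INT 0): INT 0 arrives: push (MAIN, PC=1), enter IRQ0 at PC=0 (depth now 1)
Event 12 (EXEC): [IRQ0] PC=0: DEC 2 -> ACC=-11
Event 13 (EXEC): [IRQ0] PC=1: IRET -> resume MAIN at PC=1 (depth now 0)
Event 14 (EXEC): [MAIN] PC=1: NOP
Event 15 (EXEC): [MAIN] PC=2: INC 4 -> ACC=-7
Event 16 (EXEC): [MAIN] PC=3: HALT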